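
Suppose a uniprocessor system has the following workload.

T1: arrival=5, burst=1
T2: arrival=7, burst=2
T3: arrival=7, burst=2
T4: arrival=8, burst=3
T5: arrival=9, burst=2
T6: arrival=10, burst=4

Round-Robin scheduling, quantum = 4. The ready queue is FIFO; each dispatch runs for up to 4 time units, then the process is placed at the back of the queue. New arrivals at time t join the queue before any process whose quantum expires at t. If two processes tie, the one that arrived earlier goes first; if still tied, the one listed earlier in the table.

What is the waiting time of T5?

Gantt: | idle 0-5 | T1 5-6 | idle 6-7 | T2 7-9 | T3 9-11 | T4 11-14 | T5 14-16 | T6 16-20 |
Completion: T1=6  T2=9  T3=11  T4=14  T5=16  T6=20
Turnaround (C−A): T1=1  T2=2  T3=4  T4=6  T5=7  T6=10
Waiting(T5) = turnaround − burst = 7 − 2 = 5

5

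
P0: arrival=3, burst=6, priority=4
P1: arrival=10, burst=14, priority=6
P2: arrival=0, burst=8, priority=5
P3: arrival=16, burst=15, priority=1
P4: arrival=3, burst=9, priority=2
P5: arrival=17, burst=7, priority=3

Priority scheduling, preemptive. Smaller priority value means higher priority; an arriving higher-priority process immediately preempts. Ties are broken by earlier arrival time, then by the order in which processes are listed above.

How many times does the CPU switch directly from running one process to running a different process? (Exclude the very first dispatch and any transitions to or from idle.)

7

Gantt: | P2 0-3 | P4 3-12 | P0 12-16 | P3 16-31 | P5 31-38 | P0 38-40 | P2 40-45 | P1 45-59 |
Completion: P0=40  P1=59  P2=45  P3=31  P4=12  P5=38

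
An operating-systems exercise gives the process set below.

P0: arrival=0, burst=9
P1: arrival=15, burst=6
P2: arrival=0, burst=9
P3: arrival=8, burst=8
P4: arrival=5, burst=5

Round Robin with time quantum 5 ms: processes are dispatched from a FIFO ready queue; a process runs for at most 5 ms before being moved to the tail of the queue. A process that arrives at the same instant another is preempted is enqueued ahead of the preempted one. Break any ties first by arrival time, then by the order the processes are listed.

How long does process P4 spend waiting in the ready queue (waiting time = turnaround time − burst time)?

5

Gantt: | P0 0-5 | P2 5-10 | P4 10-15 | P0 15-19 | P3 19-24 | P2 24-28 | P1 28-33 | P3 33-36 | P1 36-37 |
Completion: P0=19  P1=37  P2=28  P3=36  P4=15
Turnaround (C−A): P0=19  P1=22  P2=28  P3=28  P4=10
Waiting(P4) = turnaround − burst = 10 − 5 = 5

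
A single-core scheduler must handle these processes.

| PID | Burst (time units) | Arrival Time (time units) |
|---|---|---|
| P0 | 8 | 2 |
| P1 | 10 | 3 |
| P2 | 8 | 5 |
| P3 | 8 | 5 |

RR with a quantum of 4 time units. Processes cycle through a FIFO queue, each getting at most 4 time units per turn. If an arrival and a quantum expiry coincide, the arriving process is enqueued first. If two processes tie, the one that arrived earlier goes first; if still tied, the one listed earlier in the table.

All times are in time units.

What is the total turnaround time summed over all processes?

Schedule: | idle 0-2 | P0 2-6 | P1 6-10 | P2 10-14 | P3 14-18 | P0 18-22 | P1 22-26 | P2 26-30 | P3 30-34 | P1 34-36 |
Completion: P0=22  P1=36  P2=30  P3=34
Turnaround (C−A): P0=20  P1=33  P2=25  P3=29
Turnaround = completion − arrival: P0=20, P1=33, P2=25, P3=29
Total turnaround = 20 + 33 + 25 + 29 = 107

107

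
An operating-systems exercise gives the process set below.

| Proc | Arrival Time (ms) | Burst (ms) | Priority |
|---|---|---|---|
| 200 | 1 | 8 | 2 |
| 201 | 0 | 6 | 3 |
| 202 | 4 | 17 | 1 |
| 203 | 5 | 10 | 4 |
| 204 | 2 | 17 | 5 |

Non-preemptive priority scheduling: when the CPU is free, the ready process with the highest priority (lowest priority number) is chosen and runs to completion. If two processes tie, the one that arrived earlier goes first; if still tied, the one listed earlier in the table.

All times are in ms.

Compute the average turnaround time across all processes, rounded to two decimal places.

29.40

Gantt: | 201 0-6 | 202 6-23 | 200 23-31 | 203 31-41 | 204 41-58 |
Completion: 200=31  201=6  202=23  203=41  204=58
Turnaround times: 200=30, 201=6, 202=19, 203=36, 204=56
Average turnaround = (30+6+19+36+56) / 5 = 147/5 = 29.40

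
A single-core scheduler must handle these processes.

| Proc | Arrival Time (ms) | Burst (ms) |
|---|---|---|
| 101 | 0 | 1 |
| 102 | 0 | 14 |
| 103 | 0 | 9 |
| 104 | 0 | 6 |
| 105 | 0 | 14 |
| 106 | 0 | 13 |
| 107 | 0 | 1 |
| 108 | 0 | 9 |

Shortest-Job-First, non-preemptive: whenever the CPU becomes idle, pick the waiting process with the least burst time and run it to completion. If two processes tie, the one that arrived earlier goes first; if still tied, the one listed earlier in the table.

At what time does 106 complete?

Timeline: | 101 0-1 | 107 1-2 | 104 2-8 | 103 8-17 | 108 17-26 | 106 26-39 | 102 39-53 | 105 53-67 |
Completion: 101=1  102=53  103=17  104=8  105=67  106=39  107=2  108=26

39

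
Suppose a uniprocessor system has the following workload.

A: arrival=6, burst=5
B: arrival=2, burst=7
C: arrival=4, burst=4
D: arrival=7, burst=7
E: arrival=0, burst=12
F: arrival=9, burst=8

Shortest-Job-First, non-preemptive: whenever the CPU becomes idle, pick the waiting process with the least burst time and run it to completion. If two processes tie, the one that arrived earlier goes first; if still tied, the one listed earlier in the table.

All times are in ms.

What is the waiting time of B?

19

Timeline: | E 0-12 | C 12-16 | A 16-21 | B 21-28 | D 28-35 | F 35-43 |
Completion: A=21  B=28  C=16  D=35  E=12  F=43
Waiting(B) = turnaround − burst = 26 − 7 = 19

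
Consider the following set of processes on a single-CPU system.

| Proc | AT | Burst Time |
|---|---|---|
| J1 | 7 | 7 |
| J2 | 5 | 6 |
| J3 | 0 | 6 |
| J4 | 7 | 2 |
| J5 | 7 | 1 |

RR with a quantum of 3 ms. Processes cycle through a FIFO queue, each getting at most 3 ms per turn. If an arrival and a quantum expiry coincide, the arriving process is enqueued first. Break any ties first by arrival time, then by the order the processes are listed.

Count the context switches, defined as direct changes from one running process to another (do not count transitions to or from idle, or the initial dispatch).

Gantt: | J3 0-6 | J2 6-9 | J1 9-12 | J4 12-14 | J5 14-15 | J2 15-18 | J1 18-22 |
Completion: J1=22  J2=18  J3=6  J4=14  J5=15

6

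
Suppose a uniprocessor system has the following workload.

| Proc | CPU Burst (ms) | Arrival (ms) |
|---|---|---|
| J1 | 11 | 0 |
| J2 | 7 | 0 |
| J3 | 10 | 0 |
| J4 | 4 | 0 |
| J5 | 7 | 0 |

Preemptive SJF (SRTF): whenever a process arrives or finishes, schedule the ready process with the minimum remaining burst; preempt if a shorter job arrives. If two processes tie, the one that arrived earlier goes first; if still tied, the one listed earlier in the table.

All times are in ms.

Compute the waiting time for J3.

18

Gantt: | J4 0-4 | J2 4-11 | J5 11-18 | J3 18-28 | J1 28-39 |
Completion: J1=39  J2=11  J3=28  J4=4  J5=18
Turnaround (C−A): J1=39  J2=11  J3=28  J4=4  J5=18
Waiting(J3) = turnaround − burst = 28 − 10 = 18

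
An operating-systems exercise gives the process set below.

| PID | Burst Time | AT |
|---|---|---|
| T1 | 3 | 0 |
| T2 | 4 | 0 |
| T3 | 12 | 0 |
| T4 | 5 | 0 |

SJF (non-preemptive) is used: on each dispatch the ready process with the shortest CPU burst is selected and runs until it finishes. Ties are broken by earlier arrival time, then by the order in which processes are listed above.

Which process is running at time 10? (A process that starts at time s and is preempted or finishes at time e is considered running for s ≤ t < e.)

Gantt: | T1 0-3 | T2 3-7 | T4 7-12 | T3 12-24 |
Completion: T1=3  T2=7  T3=24  T4=12
Turnaround (C−A): T1=3  T2=7  T3=24  T4=12

T4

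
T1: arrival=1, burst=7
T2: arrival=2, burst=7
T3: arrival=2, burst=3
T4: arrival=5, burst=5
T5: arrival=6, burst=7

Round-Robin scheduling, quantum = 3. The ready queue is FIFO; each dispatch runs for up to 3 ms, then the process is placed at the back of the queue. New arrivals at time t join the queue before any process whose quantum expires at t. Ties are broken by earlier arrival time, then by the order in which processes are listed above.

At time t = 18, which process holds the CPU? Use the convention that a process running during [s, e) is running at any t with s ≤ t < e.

Timeline: | idle 0-1 | T1 1-4 | T2 4-7 | T3 7-10 | T1 10-13 | T4 13-16 | T5 16-19 | T2 19-22 | T1 22-23 | T4 23-25 | T5 25-28 | T2 28-29 | T5 29-30 |
Completion: T1=23  T2=29  T3=10  T4=25  T5=30
Turnaround (C−A): T1=22  T2=27  T3=8  T4=20  T5=24

T5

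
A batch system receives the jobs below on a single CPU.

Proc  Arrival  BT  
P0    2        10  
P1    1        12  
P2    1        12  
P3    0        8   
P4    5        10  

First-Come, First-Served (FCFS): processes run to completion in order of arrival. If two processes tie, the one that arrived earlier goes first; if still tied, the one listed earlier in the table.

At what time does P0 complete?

Schedule: | P3 0-8 | P1 8-20 | P2 20-32 | P0 32-42 | P4 42-52 |
Completion: P0=42  P1=20  P2=32  P3=8  P4=52
Turnaround (C−A): P0=40  P1=19  P2=31  P3=8  P4=47

42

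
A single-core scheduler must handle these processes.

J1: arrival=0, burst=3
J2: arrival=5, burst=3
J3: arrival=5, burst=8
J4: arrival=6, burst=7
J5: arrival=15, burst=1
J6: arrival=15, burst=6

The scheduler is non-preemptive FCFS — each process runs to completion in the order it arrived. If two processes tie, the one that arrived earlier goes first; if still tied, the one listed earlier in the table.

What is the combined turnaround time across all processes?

Timeline: | J1 0-3 | idle 3-5 | J2 5-8 | J3 8-16 | J4 16-23 | J5 23-24 | J6 24-30 |
Completion: J1=3  J2=8  J3=16  J4=23  J5=24  J6=30
Turnaround (C−A): J1=3  J2=3  J3=11  J4=17  J5=9  J6=15
Turnaround = completion − arrival: J1=3, J2=3, J3=11, J4=17, J5=9, J6=15
Total turnaround = 3 + 3 + 11 + 17 + 9 + 15 = 58

58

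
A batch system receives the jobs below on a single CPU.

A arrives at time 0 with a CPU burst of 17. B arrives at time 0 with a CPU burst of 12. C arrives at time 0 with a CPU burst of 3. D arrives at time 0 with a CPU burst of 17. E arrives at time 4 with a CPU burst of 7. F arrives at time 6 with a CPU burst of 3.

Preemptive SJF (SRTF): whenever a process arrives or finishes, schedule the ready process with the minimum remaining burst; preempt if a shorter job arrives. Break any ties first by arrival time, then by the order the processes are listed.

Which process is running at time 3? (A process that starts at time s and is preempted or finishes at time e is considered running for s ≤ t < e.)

Gantt: | C 0-3 | B 3-4 | E 4-6 | F 6-9 | E 9-14 | B 14-25 | A 25-42 | D 42-59 |
Completion: A=42  B=25  C=3  D=59  E=14  F=9
Turnaround (C−A): A=42  B=25  C=3  D=59  E=10  F=3

B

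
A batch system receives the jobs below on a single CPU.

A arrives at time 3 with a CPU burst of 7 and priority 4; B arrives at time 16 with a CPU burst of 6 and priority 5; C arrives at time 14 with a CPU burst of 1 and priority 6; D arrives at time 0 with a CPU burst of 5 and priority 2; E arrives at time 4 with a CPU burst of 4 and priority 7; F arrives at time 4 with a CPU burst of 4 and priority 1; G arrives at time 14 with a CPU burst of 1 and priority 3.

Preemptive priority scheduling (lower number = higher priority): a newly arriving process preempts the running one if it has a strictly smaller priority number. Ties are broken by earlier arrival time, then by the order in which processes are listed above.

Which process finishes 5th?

Timeline: | D 0-4 | F 4-8 | D 8-9 | A 9-14 | G 14-15 | A 15-17 | B 17-23 | C 23-24 | E 24-28 |
Completion: A=17  B=23  C=24  D=9  E=28  F=8  G=15
Turnaround (C−A): A=14  B=7  C=10  D=9  E=24  F=4  G=1
Finish order: F → D → G → A → B → C → E

B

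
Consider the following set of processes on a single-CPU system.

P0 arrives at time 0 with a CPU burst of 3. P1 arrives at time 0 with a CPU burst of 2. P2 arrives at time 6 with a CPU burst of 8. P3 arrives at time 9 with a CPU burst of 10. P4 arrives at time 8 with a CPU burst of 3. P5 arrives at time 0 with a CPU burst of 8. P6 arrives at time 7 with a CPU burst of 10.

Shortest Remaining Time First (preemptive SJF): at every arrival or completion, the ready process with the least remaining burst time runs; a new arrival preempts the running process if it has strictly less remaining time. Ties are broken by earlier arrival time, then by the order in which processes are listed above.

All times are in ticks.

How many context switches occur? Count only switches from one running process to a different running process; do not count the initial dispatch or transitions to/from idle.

Schedule: | P1 0-2 | P0 2-5 | P5 5-8 | P4 8-11 | P5 11-16 | P2 16-24 | P6 24-34 | P3 34-44 |
Completion: P0=5  P1=2  P2=24  P3=44  P4=11  P5=16  P6=34
Turnaround (C−A): P0=5  P1=2  P2=18  P3=35  P4=3  P5=16  P6=27

7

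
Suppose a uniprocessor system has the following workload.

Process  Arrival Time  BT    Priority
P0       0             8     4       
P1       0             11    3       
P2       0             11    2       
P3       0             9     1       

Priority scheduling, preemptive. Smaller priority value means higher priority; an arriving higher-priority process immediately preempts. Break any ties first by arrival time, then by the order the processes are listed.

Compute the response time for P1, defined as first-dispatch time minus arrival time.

20

Gantt: | P3 0-9 | P2 9-20 | P1 20-31 | P0 31-39 |
Completion: P0=39  P1=31  P2=20  P3=9
Turnaround (C−A): P0=39  P1=31  P2=20  P3=9
Response(P1) = first start − arrival = 20 − 0 = 20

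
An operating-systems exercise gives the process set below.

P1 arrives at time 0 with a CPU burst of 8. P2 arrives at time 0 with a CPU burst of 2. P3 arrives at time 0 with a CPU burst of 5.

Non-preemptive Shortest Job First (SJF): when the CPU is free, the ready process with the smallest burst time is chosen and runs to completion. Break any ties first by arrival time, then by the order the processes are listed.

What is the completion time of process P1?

15

Timeline: | P2 0-2 | P3 2-7 | P1 7-15 |
Completion: P1=15  P2=2  P3=7
Turnaround (C−A): P1=15  P2=2  P3=7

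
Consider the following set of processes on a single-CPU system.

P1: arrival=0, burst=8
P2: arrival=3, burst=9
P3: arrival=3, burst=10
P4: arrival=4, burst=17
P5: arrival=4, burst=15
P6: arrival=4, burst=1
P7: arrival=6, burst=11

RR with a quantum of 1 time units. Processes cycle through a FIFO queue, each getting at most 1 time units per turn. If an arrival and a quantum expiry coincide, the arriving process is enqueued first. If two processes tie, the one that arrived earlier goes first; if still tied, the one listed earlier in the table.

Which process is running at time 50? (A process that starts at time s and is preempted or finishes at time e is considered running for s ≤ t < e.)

Timeline: | P1 0-3 | P2 3-4 | P3 4-5 | P1 5-6 | P4 6-7 | P5 7-8 | P6 8-9 | P2 9-10 | P3 10-11 | P7 11-12 | P1 12-13 | P4 13-14 | P5 14-15 | P2 15-16 | P3 16-17 | P7 17-18 | P1 18-19 | P4 19-20 | P5 20-21 | P2 21-22 | P3 22-23 | P7 23-24 | P1 24-25 | P4 25-26 | P5 26-27 | P2 27-28 | P3 28-29 | P7 29-30 | P1 30-31 | P4 31-32 | P5 32-33 | P2 33-34 | P3 34-35 | P7 35-36 | P4 36-37 | P5 37-38 | P2 38-39 | P3 39-40 | P7 40-41 | P4 41-42 | P5 42-43 | P2 43-44 | P3 44-45 | P7 45-46 | P4 46-47 | P5 47-48 | P2 48-49 | P3 49-50 | P7 50-51 | P4 51-52 | P5 52-53 | P3 53-54 | P7 54-55 | P4 55-56 | P5 56-57 | P7 57-58 | P4 58-59 | P5 59-60 | P7 60-61 | P4 61-62 | P5 62-63 | P4 63-64 | P5 64-65 | P4 65-66 | P5 66-67 | P4 67-68 | P5 68-69 | P4 69-71 |
Completion: P1=31  P2=49  P3=54  P4=71  P5=69  P6=9  P7=61
Turnaround (C−A): P1=31  P2=46  P3=51  P4=67  P5=65  P6=5  P7=55

P7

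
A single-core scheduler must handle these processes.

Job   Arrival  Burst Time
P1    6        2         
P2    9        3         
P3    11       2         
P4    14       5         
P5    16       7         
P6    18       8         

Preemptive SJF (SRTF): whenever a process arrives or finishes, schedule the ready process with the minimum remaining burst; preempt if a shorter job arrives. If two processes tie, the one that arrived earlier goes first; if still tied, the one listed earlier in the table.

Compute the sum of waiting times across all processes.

Gantt: | idle 0-6 | P1 6-8 | idle 8-9 | P2 9-12 | P3 12-14 | P4 14-19 | P5 19-26 | P6 26-34 |
Completion: P1=8  P2=12  P3=14  P4=19  P5=26  P6=34
Turnaround (C−A): P1=2  P2=3  P3=3  P4=5  P5=10  P6=16
Waiting = turnaround − burst: P1=0, P2=0, P3=1, P4=0, P5=3, P6=8
Total waiting = 0 + 0 + 1 + 0 + 3 + 8 = 12

12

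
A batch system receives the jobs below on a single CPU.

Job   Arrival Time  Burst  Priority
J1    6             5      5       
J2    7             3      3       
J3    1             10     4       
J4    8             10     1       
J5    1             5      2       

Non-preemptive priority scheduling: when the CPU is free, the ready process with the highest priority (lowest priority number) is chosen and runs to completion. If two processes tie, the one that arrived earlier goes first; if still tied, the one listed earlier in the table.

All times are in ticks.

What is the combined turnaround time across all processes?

88

Gantt: | idle 0-1 | J5 1-6 | J3 6-16 | J4 16-26 | J2 26-29 | J1 29-34 |
Completion: J1=34  J2=29  J3=16  J4=26  J5=6
Turnaround (C−A): J1=28  J2=22  J3=15  J4=18  J5=5
Turnaround = completion − arrival: J1=28, J2=22, J3=15, J4=18, J5=5
Total turnaround = 28 + 22 + 15 + 18 + 5 = 88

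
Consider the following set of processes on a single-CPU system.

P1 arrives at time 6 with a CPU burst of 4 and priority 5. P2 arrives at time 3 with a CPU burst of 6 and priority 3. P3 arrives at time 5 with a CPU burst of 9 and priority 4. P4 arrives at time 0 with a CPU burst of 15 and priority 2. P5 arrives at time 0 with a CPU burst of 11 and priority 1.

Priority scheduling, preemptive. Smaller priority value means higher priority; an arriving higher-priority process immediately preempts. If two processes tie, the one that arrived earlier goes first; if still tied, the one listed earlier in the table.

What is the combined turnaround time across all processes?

Gantt: | P5 0-11 | P4 11-26 | P2 26-32 | P3 32-41 | P1 41-45 |
Completion: P1=45  P2=32  P3=41  P4=26  P5=11
Turnaround (C−A): P1=39  P2=29  P3=36  P4=26  P5=11
Turnaround = completion − arrival: P1=39, P2=29, P3=36, P4=26, P5=11
Total turnaround = 39 + 29 + 36 + 26 + 11 = 141

141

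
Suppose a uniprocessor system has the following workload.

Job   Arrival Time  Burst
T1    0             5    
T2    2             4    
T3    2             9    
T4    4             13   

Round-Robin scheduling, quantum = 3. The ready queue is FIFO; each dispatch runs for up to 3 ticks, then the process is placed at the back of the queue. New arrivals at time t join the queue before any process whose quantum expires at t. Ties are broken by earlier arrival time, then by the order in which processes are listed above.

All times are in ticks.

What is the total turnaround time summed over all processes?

73

Gantt: | T1 0-3 | T2 3-6 | T3 6-9 | T1 9-11 | T4 11-14 | T2 14-15 | T3 15-18 | T4 18-21 | T3 21-24 | T4 24-31 |
Completion: T1=11  T2=15  T3=24  T4=31
Turnaround = completion − arrival: T1=11, T2=13, T3=22, T4=27
Total turnaround = 11 + 13 + 22 + 27 = 73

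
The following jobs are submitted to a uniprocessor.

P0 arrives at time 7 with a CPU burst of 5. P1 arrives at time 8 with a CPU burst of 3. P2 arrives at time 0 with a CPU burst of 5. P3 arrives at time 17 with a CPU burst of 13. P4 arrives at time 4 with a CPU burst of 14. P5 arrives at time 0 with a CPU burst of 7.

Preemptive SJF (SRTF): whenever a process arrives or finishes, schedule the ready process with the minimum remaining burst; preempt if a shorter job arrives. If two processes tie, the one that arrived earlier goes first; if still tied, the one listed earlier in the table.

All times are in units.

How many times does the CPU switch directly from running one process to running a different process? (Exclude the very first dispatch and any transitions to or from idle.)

Timeline: | P2 0-5 | P5 5-8 | P1 8-11 | P5 11-15 | P0 15-20 | P3 20-33 | P4 33-47 |
Completion: P0=20  P1=11  P2=5  P3=33  P4=47  P5=15
Turnaround (C−A): P0=13  P1=3  P2=5  P3=16  P4=43  P5=15

6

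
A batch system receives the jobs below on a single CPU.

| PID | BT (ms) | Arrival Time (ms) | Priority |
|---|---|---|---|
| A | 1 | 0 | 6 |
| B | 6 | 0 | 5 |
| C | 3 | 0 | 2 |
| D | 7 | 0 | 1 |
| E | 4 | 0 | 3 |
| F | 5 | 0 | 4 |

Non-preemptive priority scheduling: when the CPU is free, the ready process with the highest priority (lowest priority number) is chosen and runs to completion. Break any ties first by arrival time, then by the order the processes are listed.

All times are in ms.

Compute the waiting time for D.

Timeline: | D 0-7 | C 7-10 | E 10-14 | F 14-19 | B 19-25 | A 25-26 |
Completion: A=26  B=25  C=10  D=7  E=14  F=19
Turnaround (C−A): A=26  B=25  C=10  D=7  E=14  F=19
Waiting(D) = turnaround − burst = 7 − 7 = 0

0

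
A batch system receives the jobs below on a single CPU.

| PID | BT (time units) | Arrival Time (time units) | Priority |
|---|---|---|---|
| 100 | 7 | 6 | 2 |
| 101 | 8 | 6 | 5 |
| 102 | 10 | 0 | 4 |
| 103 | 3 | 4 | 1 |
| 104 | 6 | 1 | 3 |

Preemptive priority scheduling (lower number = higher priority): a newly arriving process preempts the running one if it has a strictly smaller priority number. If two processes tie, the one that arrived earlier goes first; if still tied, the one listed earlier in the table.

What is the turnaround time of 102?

26

Schedule: | 102 0-1 | 104 1-4 | 103 4-7 | 100 7-14 | 104 14-17 | 102 17-26 | 101 26-34 |
Completion: 100=14  101=34  102=26  103=7  104=17
Turnaround(102) = completion − arrival = 26 − 0 = 26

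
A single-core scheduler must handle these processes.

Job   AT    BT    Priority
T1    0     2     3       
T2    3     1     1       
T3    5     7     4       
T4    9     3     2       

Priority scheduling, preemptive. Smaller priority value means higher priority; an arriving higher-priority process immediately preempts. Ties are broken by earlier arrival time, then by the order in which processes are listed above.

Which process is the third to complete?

Timeline: | T1 0-2 | idle 2-3 | T2 3-4 | idle 4-5 | T3 5-9 | T4 9-12 | T3 12-15 |
Completion: T1=2  T2=4  T3=15  T4=12
Turnaround (C−A): T1=2  T2=1  T3=10  T4=3
Finish order: T1 → T2 → T4 → T3

T4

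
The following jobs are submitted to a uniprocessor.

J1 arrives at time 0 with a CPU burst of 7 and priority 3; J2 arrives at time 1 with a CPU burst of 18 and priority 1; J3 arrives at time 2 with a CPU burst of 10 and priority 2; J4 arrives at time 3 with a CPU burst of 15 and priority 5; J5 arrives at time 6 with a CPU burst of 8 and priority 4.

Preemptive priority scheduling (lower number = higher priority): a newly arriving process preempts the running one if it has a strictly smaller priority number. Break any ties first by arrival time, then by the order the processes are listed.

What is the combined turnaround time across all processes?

Gantt: | J1 0-1 | J2 1-19 | J3 19-29 | J1 29-35 | J5 35-43 | J4 43-58 |
Completion: J1=35  J2=19  J3=29  J4=58  J5=43
Turnaround (C−A): J1=35  J2=18  J3=27  J4=55  J5=37
Turnaround = completion − arrival: J1=35, J2=18, J3=27, J4=55, J5=37
Total turnaround = 35 + 18 + 27 + 55 + 37 = 172

172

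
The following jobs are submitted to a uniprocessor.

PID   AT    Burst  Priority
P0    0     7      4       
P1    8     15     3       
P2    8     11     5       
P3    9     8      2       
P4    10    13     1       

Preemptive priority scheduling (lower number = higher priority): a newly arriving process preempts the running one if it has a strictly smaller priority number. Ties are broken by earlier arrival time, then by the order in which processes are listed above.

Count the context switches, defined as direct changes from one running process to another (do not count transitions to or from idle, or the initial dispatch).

5

Gantt: | P0 0-7 | idle 7-8 | P1 8-9 | P3 9-10 | P4 10-23 | P3 23-30 | P1 30-44 | P2 44-55 |
Completion: P0=7  P1=44  P2=55  P3=30  P4=23
Turnaround (C−A): P0=7  P1=36  P2=47  P3=21  P4=13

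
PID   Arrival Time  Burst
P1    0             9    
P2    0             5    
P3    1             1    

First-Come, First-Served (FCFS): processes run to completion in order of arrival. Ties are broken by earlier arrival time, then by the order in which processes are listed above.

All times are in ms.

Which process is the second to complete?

Gantt: | P1 0-9 | P2 9-14 | P3 14-15 |
Completion: P1=9  P2=14  P3=15
Finish order: P1 → P2 → P3

P2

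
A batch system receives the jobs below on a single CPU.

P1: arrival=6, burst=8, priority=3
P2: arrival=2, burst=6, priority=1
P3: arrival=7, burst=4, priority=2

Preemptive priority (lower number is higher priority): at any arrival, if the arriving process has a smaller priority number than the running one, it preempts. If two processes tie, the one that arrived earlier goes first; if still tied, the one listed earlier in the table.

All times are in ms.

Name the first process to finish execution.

Timeline: | idle 0-2 | P2 2-8 | P3 8-12 | P1 12-20 |
Completion: P1=20  P2=8  P3=12
Finish order: P2 → P3 → P1

P2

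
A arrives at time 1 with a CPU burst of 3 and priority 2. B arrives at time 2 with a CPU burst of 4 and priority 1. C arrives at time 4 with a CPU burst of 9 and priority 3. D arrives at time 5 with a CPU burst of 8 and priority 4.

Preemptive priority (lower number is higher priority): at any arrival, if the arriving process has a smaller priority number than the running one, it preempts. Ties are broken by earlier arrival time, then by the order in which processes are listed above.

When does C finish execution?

Timeline: | idle 0-1 | A 1-2 | B 2-6 | A 6-8 | C 8-17 | D 17-25 |
Completion: A=8  B=6  C=17  D=25

17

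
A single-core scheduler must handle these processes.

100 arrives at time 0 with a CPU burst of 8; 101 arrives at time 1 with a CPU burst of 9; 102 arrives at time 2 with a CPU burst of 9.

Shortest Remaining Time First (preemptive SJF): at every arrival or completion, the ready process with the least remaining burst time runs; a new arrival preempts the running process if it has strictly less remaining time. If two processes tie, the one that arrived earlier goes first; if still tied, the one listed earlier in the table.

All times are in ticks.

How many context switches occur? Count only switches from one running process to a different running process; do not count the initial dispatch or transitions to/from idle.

Timeline: | 100 0-8 | 101 8-17 | 102 17-26 |
Completion: 100=8  101=17  102=26

2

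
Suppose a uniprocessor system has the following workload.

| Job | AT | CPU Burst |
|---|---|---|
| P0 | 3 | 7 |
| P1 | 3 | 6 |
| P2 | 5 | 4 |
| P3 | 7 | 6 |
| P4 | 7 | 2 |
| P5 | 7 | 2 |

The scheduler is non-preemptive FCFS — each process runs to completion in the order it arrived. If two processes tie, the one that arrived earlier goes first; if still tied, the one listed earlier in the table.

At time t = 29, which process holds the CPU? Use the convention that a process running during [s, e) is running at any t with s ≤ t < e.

Gantt: | idle 0-3 | P0 3-10 | P1 10-16 | P2 16-20 | P3 20-26 | P4 26-28 | P5 28-30 |
Completion: P0=10  P1=16  P2=20  P3=26  P4=28  P5=30
Turnaround (C−A): P0=7  P1=13  P2=15  P3=19  P4=21  P5=23

P5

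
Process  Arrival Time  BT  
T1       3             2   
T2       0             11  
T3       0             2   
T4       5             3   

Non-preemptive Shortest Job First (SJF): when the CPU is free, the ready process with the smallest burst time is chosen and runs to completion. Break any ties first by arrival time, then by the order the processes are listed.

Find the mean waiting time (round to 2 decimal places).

Schedule: | T3 0-2 | T2 2-13 | T1 13-15 | T4 15-18 |
Completion: T1=15  T2=13  T3=2  T4=18
Turnaround (C−A): T1=12  T2=13  T3=2  T4=13
Waiting times: T1=10, T2=2, T3=0, T4=10
Average waiting = (10+2+0+10) / 4 = 22/4 = 5.50

5.50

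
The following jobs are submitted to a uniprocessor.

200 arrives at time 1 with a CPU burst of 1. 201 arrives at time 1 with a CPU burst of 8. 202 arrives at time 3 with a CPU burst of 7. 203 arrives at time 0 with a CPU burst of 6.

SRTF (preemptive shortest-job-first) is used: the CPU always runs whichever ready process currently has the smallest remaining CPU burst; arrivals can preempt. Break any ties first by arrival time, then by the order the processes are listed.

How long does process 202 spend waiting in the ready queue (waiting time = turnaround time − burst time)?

Timeline: | 203 0-1 | 200 1-2 | 203 2-7 | 202 7-14 | 201 14-22 |
Completion: 200=2  201=22  202=14  203=7
Turnaround (C−A): 200=1  201=21  202=11  203=7
Waiting(202) = turnaround − burst = 11 − 7 = 4

4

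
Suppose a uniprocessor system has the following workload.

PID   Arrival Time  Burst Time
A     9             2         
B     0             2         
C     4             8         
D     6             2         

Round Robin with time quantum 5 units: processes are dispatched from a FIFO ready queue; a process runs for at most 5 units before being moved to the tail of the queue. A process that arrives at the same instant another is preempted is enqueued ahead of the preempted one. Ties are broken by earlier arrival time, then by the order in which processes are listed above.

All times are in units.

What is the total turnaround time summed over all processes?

Timeline: | B 0-2 | idle 2-4 | C 4-9 | D 9-11 | A 11-13 | C 13-16 |
Completion: A=13  B=2  C=16  D=11
Turnaround (C−A): A=4  B=2  C=12  D=5
Turnaround = completion − arrival: A=4, B=2, C=12, D=5
Total turnaround = 4 + 2 + 12 + 5 = 23

23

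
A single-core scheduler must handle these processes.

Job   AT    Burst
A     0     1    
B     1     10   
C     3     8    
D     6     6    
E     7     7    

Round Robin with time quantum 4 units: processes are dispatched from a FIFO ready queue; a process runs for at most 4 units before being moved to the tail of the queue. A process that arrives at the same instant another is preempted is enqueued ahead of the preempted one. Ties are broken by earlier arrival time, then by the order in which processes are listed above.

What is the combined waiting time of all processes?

Gantt: | A 0-1 | B 1-5 | C 5-9 | B 9-13 | D 13-17 | E 17-21 | C 21-25 | B 25-27 | D 27-29 | E 29-32 |
Completion: A=1  B=27  C=25  D=29  E=32
Turnaround (C−A): A=1  B=26  C=22  D=23  E=25
Waiting = turnaround − burst: A=0, B=16, C=14, D=17, E=18
Total waiting = 0 + 16 + 14 + 17 + 18 = 65

65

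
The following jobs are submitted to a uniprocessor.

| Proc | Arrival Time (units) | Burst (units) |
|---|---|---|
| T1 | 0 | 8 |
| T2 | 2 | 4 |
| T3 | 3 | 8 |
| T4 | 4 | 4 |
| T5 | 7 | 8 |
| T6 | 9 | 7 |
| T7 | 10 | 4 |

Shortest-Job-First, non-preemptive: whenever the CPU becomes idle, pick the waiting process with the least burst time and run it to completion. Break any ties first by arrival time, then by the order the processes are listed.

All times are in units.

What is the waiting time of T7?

6

Schedule: | T1 0-8 | T2 8-12 | T4 12-16 | T7 16-20 | T6 20-27 | T3 27-35 | T5 35-43 |
Completion: T1=8  T2=12  T3=35  T4=16  T5=43  T6=27  T7=20
Turnaround (C−A): T1=8  T2=10  T3=32  T4=12  T5=36  T6=18  T7=10
Waiting(T7) = turnaround − burst = 10 − 4 = 6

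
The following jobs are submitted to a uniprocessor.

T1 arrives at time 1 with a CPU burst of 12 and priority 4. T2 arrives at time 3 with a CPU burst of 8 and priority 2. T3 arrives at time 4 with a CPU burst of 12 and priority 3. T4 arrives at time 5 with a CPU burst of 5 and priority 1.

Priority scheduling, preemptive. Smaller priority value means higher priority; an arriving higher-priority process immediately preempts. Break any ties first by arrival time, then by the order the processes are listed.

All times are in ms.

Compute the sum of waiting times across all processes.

Timeline: | idle 0-1 | T1 1-3 | T2 3-5 | T4 5-10 | T2 10-16 | T3 16-28 | T1 28-38 |
Completion: T1=38  T2=16  T3=28  T4=10
Waiting = turnaround − burst: T1=25, T2=5, T3=12, T4=0
Total waiting = 25 + 5 + 12 + 0 = 42

42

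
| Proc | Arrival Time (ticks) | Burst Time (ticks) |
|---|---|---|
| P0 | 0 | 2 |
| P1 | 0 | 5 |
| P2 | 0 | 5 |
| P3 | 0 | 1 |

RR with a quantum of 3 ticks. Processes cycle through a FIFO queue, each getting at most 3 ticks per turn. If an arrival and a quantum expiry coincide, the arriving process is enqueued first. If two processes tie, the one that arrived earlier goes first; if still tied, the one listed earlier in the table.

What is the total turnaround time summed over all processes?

35

Timeline: | P0 0-2 | P1 2-5 | P2 5-8 | P3 8-9 | P1 9-11 | P2 11-13 |
Completion: P0=2  P1=11  P2=13  P3=9
Turnaround (C−A): P0=2  P1=11  P2=13  P3=9
Turnaround = completion − arrival: P0=2, P1=11, P2=13, P3=9
Total turnaround = 2 + 11 + 13 + 9 = 35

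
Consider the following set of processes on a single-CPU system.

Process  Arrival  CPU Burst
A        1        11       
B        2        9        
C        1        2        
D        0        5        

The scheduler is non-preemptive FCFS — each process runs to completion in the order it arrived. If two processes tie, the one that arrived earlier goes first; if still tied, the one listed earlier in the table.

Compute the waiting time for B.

Timeline: | D 0-5 | A 5-16 | C 16-18 | B 18-27 |
Completion: A=16  B=27  C=18  D=5
Waiting(B) = turnaround − burst = 25 − 9 = 16

16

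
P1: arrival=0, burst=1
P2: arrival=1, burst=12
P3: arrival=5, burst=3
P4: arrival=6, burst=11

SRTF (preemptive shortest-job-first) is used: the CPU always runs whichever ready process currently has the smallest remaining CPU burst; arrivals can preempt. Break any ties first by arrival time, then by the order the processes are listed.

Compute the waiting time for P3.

Gantt: | P1 0-1 | P2 1-5 | P3 5-8 | P2 8-16 | P4 16-27 |
Completion: P1=1  P2=16  P3=8  P4=27
Waiting(P3) = turnaround − burst = 3 − 3 = 0

0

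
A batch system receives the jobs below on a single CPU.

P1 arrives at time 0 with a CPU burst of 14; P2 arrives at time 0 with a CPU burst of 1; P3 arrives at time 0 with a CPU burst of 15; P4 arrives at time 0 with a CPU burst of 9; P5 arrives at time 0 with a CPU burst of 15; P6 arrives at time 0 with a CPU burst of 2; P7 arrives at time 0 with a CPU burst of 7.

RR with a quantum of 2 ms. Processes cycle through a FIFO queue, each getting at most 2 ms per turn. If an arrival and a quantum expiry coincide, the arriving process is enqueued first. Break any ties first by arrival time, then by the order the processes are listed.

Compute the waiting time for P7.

35

Timeline: | P1 0-2 | P2 2-3 | P3 3-5 | P4 5-7 | P5 7-9 | P6 9-11 | P7 11-13 | P1 13-15 | P3 15-17 | P4 17-19 | P5 19-21 | P7 21-23 | P1 23-25 | P3 25-27 | P4 27-29 | P5 29-31 | P7 31-33 | P1 33-35 | P3 35-37 | P4 37-39 | P5 39-41 | P7 41-42 | P1 42-44 | P3 44-46 | P4 46-47 | P5 47-49 | P1 49-51 | P3 51-53 | P5 53-55 | P1 55-57 | P3 57-59 | P5 59-61 | P3 61-62 | P5 62-63 |
Completion: P1=57  P2=3  P3=62  P4=47  P5=63  P6=11  P7=42
Turnaround (C−A): P1=57  P2=3  P3=62  P4=47  P5=63  P6=11  P7=42
Waiting(P7) = turnaround − burst = 42 − 7 = 35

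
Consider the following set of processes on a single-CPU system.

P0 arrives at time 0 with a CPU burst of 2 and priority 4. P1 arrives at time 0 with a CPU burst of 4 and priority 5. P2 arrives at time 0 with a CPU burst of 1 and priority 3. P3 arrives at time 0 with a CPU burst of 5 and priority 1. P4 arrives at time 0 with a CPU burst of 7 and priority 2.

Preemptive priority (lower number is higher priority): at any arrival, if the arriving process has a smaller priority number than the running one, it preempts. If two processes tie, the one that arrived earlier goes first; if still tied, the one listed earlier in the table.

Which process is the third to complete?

P2

Schedule: | P3 0-5 | P4 5-12 | P2 12-13 | P0 13-15 | P1 15-19 |
Completion: P0=15  P1=19  P2=13  P3=5  P4=12
Turnaround (C−A): P0=15  P1=19  P2=13  P3=5  P4=12
Finish order: P3 → P4 → P2 → P0 → P1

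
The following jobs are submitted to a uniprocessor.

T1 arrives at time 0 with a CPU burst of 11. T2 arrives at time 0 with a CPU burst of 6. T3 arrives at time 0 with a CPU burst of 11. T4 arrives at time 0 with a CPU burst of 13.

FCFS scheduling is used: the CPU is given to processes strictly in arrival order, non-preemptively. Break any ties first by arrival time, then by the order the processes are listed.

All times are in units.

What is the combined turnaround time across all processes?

97

Gantt: | T1 0-11 | T2 11-17 | T3 17-28 | T4 28-41 |
Completion: T1=11  T2=17  T3=28  T4=41
Turnaround (C−A): T1=11  T2=17  T3=28  T4=41
Turnaround = completion − arrival: T1=11, T2=17, T3=28, T4=41
Total turnaround = 11 + 17 + 28 + 41 = 97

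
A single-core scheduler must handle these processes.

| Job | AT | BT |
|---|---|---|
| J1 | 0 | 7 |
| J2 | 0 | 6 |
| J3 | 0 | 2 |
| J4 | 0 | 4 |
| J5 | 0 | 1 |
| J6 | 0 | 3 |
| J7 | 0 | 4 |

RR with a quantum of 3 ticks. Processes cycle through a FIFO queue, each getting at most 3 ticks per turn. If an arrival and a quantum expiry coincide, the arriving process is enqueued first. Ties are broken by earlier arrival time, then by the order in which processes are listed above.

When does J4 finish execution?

Gantt: | J1 0-3 | J2 3-6 | J3 6-8 | J4 8-11 | J5 11-12 | J6 12-15 | J7 15-18 | J1 18-21 | J2 21-24 | J4 24-25 | J7 25-26 | J1 26-27 |
Completion: J1=27  J2=24  J3=8  J4=25  J5=12  J6=15  J7=26

25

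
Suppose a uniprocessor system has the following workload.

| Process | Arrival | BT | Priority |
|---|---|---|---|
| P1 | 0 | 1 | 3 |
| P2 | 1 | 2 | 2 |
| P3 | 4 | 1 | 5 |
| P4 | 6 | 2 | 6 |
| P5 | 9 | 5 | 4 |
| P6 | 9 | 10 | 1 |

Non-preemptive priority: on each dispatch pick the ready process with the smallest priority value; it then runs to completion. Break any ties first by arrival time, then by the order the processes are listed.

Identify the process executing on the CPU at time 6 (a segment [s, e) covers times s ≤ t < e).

P4

Schedule: | P1 0-1 | P2 1-3 | idle 3-4 | P3 4-5 | idle 5-6 | P4 6-8 | idle 8-9 | P6 9-19 | P5 19-24 |
Completion: P1=1  P2=3  P3=5  P4=8  P5=24  P6=19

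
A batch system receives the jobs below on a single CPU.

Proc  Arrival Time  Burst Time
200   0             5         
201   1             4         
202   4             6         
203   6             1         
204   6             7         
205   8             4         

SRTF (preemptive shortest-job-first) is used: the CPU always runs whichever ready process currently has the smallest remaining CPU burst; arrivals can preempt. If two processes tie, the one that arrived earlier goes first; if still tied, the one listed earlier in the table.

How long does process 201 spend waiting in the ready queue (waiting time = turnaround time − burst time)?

Gantt: | 200 0-5 | 201 5-6 | 203 6-7 | 201 7-10 | 205 10-14 | 202 14-20 | 204 20-27 |
Completion: 200=5  201=10  202=20  203=7  204=27  205=14
Turnaround (C−A): 200=5  201=9  202=16  203=1  204=21  205=6
Waiting(201) = turnaround − burst = 9 − 4 = 5

5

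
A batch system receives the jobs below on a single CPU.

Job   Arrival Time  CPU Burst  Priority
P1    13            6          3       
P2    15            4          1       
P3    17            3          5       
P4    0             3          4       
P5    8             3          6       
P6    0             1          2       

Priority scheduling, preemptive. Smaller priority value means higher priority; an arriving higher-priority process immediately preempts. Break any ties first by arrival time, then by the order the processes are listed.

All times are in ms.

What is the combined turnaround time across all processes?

31

Timeline: | P6 0-1 | P4 1-4 | idle 4-8 | P5 8-11 | idle 11-13 | P1 13-15 | P2 15-19 | P1 19-23 | P3 23-26 |
Completion: P1=23  P2=19  P3=26  P4=4  P5=11  P6=1
Turnaround = completion − arrival: P1=10, P2=4, P3=9, P4=4, P5=3, P6=1
Total turnaround = 10 + 4 + 9 + 4 + 3 + 1 = 31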